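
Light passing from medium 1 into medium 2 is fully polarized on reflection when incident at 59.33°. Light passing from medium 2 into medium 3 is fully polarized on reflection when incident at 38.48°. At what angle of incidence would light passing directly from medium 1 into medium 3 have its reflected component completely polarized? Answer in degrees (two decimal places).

θ_B ≈ 53.27°

n₂/n₁ = tan 59.33° = 1.6862 and n₃/n₂ = tan 38.48° = 0.7949.
So n₃/n₁ = (n₂/n₁)(n₃/n₂) = 1.6862 × 0.7949 = 1.3403.
θ_B(1→3) = arctan(1.3403) = 53.27°.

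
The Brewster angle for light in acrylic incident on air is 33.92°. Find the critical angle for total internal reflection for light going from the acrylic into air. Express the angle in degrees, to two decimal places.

tan θ_B = n₂/n₁ = tan 33.92° = 0.6725.
Total internal reflection: sin θ_c = n₂/n₁ = 0.6725.
θ_c = arcsin(0.6725) = 42.26°.

θ_c ≈ 42.26°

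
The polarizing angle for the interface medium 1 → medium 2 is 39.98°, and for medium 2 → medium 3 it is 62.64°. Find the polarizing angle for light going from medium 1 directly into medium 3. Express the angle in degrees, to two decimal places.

Each Brewster angle gives a ratio: n₂/n₁ = tan 39.98° = 0.8385, n₃/n₂ = tan 62.64° = 1.9325.
Multiplying, n₃/n₁ = 0.8385 × 1.9325 = 1.6204, and θ_B(1→3) = arctan 1.6204 = 58.32°.

θ_B ≈ 58.32°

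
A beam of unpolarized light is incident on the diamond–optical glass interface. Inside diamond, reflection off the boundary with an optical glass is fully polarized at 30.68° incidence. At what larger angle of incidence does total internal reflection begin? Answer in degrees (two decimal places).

From Brewster, n₂/n₁ = tan θ_B = tan 30.68° = 0.5933.
Then sin θ_c = n₂/n₁ = 0.5933, so θ_c = arcsin 0.5933 = 36.39°.

θ_c ≈ 36.39°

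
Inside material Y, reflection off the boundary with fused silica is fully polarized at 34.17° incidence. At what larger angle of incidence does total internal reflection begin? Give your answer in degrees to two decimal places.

From Brewster, n₂/n₁ = tan θ_B = tan 34.17° = 0.6788.
Then sin θ_c = n₂/n₁ = 0.6788, so θ_c = arcsin 0.6788 = 42.75°.

θ_c ≈ 42.75°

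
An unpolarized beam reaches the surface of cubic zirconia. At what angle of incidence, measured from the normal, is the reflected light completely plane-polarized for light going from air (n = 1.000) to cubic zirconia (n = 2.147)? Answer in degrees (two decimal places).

θ_B ≈ 65.03°

At Brewster's angle the reflected and refracted rays are perpendicular, which with Snell's law gives tan θ_B = n₂/n₁.
tan θ_B = n₂/n₁ = 2.147/1.000 = 2.1470. Taking the arctangent, θ_B = 65.03°.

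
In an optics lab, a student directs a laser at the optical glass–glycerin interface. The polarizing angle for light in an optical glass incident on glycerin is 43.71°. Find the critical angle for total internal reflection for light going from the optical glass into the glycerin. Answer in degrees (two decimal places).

θ_c ≈ 72.93°

n₂/n₁ = tan 43.71° = 0.9560; the critical angle satisfies sin θ_c = n₂/n₁.
θ_c = arcsin(0.9560) = 72.93°.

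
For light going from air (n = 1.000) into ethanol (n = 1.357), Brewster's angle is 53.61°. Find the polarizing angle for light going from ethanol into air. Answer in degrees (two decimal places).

θ_B' ≈ 36.39°

The two Brewster angles are complementary: θ_B' = 90° − θ_B = 90° − 53.61° = 36.39°.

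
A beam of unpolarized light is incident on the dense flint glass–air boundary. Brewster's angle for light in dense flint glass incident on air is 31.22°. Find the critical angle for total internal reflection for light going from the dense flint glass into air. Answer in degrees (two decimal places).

θ_c ≈ 37.31°

tan θ_B = n₂/n₁ = tan 31.22° = 0.6061.
Total internal reflection: sin θ_c = n₂/n₁ = 0.6061.
θ_c = arcsin(0.6061) = 37.31°.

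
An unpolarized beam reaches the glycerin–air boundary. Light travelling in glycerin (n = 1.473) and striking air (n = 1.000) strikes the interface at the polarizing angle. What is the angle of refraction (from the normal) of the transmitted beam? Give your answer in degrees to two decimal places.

First find Brewster's angle: tan θ_B = 1.000/1.473 = 0.6789, giving θ_B = 34.17°.
Since θ_B + θ_t = 90° at Brewster incidence, θ_t = 90° − 34.17° = 55.83°.

θ_t ≈ 55.83°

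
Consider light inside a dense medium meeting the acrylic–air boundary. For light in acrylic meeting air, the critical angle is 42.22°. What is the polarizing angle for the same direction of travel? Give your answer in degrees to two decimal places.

θ_B ≈ 33.90°

At the critical angle sin θ_c = n₂/n₁, giving n₂/n₁ = sin 42.22° = 0.6720.
Then tan θ_B = n₂/n₁ = 0.6720, so θ_B = arctan 0.6720 = 33.90°.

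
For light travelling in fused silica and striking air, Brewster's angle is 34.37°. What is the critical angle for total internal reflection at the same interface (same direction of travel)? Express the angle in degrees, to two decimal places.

θ_c ≈ 43.15°

tan θ_B = n₂/n₁ = tan 34.37° = 0.6839.
Total internal reflection: sin θ_c = n₂/n₁ = 0.6839.
θ_c = arcsin(0.6839) = 43.15°.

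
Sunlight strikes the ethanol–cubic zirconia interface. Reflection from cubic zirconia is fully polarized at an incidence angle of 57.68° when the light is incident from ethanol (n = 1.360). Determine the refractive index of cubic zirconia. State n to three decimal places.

At the Brewster angle, tan θ_B = n₂/n₁ with n₁ on the incident side (ethanol) and n₂ on the transmitted side (cubic zirconia).
n₂ = n₁ tan θ_B = 1.360 × tan 57.68° = 2.150.

n ≈ 2.150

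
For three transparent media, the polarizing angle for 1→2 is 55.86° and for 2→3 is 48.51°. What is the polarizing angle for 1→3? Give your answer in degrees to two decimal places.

n₂/n₁ = tan 55.86° = 1.4748 and n₃/n₂ = tan 48.51° = 1.1307.
So n₃/n₁ = (n₂/n₁)(n₃/n₂) = 1.4748 × 1.1307 = 1.6675.
θ_B(1→3) = arctan(1.6675) = 59.05°.

θ_B ≈ 59.05°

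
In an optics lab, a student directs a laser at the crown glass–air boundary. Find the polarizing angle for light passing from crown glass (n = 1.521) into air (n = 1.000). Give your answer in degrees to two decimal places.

θ_B ≈ 33.32°

tan θ_B = n₂/n₁ = 1.000/1.521 = 0.6575.
So θ_B = arctan 0.6575 = 33.32°.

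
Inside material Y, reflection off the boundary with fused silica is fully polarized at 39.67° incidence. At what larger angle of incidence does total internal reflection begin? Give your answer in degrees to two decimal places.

From Brewster, n₂/n₁ = tan θ_B = tan 39.67° = 0.8293.
Then sin θ_c = n₂/n₁ = 0.8293, so θ_c = arcsin 0.8293 = 56.03°.

θ_c ≈ 56.03°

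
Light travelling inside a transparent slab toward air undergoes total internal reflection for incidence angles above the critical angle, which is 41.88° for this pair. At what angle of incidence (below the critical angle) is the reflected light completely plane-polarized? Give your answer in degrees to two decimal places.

θ_B ≈ 33.73°

sin θ_c = n₂/n₁, so n₂/n₁ = sin 41.88° = 0.6676.
Brewster: tan θ_B = n₂/n₁ = 0.6676.
θ_B = arctan(0.6676) = 33.73°.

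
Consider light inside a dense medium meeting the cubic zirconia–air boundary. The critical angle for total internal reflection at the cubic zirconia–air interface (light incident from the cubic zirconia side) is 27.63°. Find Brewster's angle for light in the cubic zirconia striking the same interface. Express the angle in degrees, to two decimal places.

θ_B ≈ 24.88°

sin θ_c = n₂/n₁, so n₂/n₁ = sin 27.63° = 0.4638.
Brewster: tan θ_B = n₂/n₁ = 0.4638.
θ_B = arctan(0.4638) = 24.88°.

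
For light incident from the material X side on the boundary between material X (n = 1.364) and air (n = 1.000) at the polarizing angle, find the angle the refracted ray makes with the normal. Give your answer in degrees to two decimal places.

θ_t ≈ 53.75°

θ_B = arctan(n₂/n₁) = arctan(1.000/1.364) = 36.25°.
Since θ_B + θ_t = 90° at Brewster incidence, θ_t = 90° − 36.25° = 53.75°.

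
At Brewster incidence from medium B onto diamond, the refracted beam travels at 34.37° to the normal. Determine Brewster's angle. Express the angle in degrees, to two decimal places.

θ_B ≈ 55.63°

At Brewster's angle the reflected and refracted rays are perpendicular, so θ_B + θ_t = 90°.
So θ_B = 90° − θ_t = 90° − 34.37° = 55.63°.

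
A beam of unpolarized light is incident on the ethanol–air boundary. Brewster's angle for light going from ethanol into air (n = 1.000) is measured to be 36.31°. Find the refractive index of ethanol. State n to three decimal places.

Brewster's law: tan θ_B = n₂/n₁ (light incident in ethanol, refracted into air).
n₁ = n₂ / tan θ_B = 1.000 / tan 36.31° = 1.361.

n ≈ 1.361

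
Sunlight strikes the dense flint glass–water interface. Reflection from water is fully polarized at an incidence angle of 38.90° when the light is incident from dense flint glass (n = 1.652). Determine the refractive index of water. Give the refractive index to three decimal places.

n ≈ 1.333

Full polarization of the reflected beam means tan θ_B = n₂/n₁, where n₁ is the incident medium (dense flint glass).
n₂ = n₁ tan θ_B = 1.652 × tan 38.90° = 1.333.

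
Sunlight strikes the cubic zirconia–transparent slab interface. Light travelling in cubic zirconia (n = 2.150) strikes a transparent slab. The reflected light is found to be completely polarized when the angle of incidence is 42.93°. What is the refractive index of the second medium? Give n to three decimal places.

n ≈ 2.000

At Brewster's angle, tan θ_B = n₂/n₁ with n₁ on the incident side (cubic zirconia) and n₂ on the transmitted side (a transparent slab).
n₂ = n₁ tan θ_B = 2.150 × tan 42.93° = 2.000.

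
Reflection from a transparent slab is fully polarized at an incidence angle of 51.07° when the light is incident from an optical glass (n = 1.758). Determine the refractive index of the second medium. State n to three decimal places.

Full polarization of the reflected beam means tan θ_B = n₂/n₁, where n₁ is the incident medium (an optical glass).
n₂ = n₁ tan θ_B = 1.758 × tan 51.07° = 2.176.

n ≈ 2.176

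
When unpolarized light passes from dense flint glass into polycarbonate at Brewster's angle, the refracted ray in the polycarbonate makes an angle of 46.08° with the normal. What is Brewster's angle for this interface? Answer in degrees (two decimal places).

θ_B ≈ 43.92°

At Brewster's angle the reflected and refracted rays are perpendicular, so θ_B + θ_t = 90°.
So θ_B = 90° − θ_t = 90° − 46.08° = 43.92°.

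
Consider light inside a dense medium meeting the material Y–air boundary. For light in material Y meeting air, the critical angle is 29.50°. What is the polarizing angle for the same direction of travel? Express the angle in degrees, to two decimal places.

θ_B ≈ 26.22°

sin θ_c = n₂/n₁, so n₂/n₁ = sin 29.50° = 0.4924.
Brewster: tan θ_B = n₂/n₁ = 0.4924.
θ_B = arctan(0.4924) = 26.22°.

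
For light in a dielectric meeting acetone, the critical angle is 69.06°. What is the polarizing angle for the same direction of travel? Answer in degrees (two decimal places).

sin θ_c = n₂/n₁, so n₂/n₁ = sin 69.06° = 0.9340.
Brewster: tan θ_B = n₂/n₁ = 0.9340.
θ_B = arctan(0.9340) = 43.04°.

θ_B ≈ 43.04°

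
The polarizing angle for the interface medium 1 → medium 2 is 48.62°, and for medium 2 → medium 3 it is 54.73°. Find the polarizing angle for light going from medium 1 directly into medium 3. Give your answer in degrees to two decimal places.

θ_B ≈ 58.07°

Each Brewster angle gives a ratio: n₂/n₁ = tan 48.62° = 1.1351, n₃/n₂ = tan 54.73° = 1.4139.
So n₃/n₁ = (n₂/n₁)(n₃/n₂) = 1.1351 × 1.4139 = 1.6049.
θ_B(1→3) = arctan(1.6049) = 58.07°.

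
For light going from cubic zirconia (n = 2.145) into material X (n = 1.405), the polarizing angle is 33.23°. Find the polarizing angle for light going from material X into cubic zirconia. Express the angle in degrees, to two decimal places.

θ_B' ≈ 56.77°

Reversing the direction swaps n₁ and n₂, so tan θ_B' = 1/tan θ_B and θ_B' = 90° − θ_B.
Hence θ_B' = 90° − 33.23° = 56.77°.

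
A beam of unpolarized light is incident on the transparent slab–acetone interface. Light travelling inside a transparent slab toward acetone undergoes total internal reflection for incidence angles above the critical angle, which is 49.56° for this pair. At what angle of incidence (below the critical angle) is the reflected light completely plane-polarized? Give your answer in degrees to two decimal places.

θ_B ≈ 37.27°

At the critical angle sin θ_c = n₂/n₁, giving n₂/n₁ = sin 49.56° = 0.7611.
Then tan θ_B = n₂/n₁ = 0.7611, so θ_B = arctan 0.7611 = 37.27°.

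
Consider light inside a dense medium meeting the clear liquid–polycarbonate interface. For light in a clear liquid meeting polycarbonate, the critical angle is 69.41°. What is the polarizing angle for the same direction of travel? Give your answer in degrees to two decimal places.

At the critical angle sin θ_c = n₂/n₁, giving n₂/n₁ = sin 69.41° = 0.9361.
Then tan θ_B = n₂/n₁ = 0.9361, so θ_B = arctan 0.9361 = 43.11°.

θ_B ≈ 43.11°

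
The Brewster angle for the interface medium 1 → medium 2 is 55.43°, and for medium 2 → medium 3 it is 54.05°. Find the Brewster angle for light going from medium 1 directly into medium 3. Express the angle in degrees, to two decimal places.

θ_B ≈ 63.45°

Each Brewster angle gives a ratio: n₂/n₁ = tan 55.43° = 1.4512, n₃/n₂ = tan 54.05° = 1.3789.
n₃/n₁ = 2.0011. Then tan θ_B(1→3) = n₃/n₁, so θ_B(1→3) = arctan(2.0011) = 63.45°.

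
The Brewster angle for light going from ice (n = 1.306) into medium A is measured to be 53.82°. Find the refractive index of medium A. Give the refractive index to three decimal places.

n ≈ 1.786

Brewster's law: tan θ_B = n₂/n₁ (light incident in ice, refracted into medium A).
n₂ = n₁ tan θ_B = 1.306 × tan 53.82° = 1.786.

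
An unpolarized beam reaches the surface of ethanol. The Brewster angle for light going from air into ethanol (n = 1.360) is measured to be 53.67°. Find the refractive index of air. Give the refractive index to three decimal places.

n ≈ 1.000

At the Brewster angle, tan θ_B = n₂/n₁ with n₁ on the incident side (air) and n₂ on the transmitted side (ethanol).
n₁ = n₂ / tan θ_B = 1.360 / tan 53.67° = 1.000.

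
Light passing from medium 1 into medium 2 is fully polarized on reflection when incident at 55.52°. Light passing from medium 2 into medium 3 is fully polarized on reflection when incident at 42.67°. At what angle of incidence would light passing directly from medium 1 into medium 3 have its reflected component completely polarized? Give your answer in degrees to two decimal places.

θ_B ≈ 53.31°

tan θ_B(1→2) = n₂/n₁ = tan 55.52° = 1.4561.
tan θ_B(2→3) = n₃/n₂ = tan 42.67° = 0.9218.
n₃/n₁ = 1.3422. Then tan θ_B(1→3) = n₃/n₁, so θ_B(1→3) = arctan(1.3422) = 53.31°.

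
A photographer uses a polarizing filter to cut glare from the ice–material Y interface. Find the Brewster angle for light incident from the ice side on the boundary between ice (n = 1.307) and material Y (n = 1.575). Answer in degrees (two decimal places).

Brewster's condition: tan θ_B = n₂/n₁ = 1.575/1.307 = 1.2050. Taking the arctangent, θ_B = 50.31°.

θ_B ≈ 50.31°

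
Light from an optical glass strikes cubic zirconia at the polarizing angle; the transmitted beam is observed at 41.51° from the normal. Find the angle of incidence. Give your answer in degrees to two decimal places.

θ_B ≈ 48.49°

At Brewster's angle the reflected and refracted rays are perpendicular, so θ_B + θ_t = 90°.
So θ_B = 90° − θ_t = 90° − 41.51° = 48.49°.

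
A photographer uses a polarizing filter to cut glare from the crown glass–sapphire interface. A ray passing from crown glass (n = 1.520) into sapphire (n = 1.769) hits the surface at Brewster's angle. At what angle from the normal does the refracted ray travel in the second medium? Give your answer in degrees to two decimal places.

θ_t ≈ 40.67°

First find Brewster's angle: tan θ_B = 1.769/1.520 = 1.1638, giving θ_B = 49.33°.
Since θ_B + θ_t = 90° at Brewster incidence, θ_t = 90° − 49.33° = 40.67°.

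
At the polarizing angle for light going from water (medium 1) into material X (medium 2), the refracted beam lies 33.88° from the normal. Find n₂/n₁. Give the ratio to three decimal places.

n₂/n₁ ≈ 1.489

θ_B + θ_t = 90°, so θ_B = 90° − 33.88° = 56.12°.
tan θ_B = n₂/n₁, so n₂/n₁ = tan 56.12° = 1.489.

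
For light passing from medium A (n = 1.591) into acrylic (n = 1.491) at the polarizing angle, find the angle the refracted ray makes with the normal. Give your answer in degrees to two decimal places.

θ_B = arctan(n₂/n₁) = arctan(1.491/1.591) = 43.14°.
At Brewster's angle the reflected and refracted rays are perpendicular, so θ_t = 90° − θ_B = 90° − 43.14° = 46.86°.

θ_t ≈ 46.86°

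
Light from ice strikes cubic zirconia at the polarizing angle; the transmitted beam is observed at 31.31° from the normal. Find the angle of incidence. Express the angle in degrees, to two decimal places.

At Brewster's angle the reflected and refracted rays are perpendicular, so θ_B + θ_t = 90°.
So θ_B = 90° − θ_t = 90° − 31.31° = 58.69°.

θ_B ≈ 58.69°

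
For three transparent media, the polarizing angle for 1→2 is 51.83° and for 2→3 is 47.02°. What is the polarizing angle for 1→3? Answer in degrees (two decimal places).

θ_B ≈ 53.78°

tan θ_B(1→2) = n₂/n₁ = tan 51.83° = 1.2721.
tan θ_B(2→3) = n₃/n₂ = tan 47.02° = 1.0731.
So n₃/n₁ = (n₂/n₁)(n₃/n₂) = 1.2721 × 1.0731 = 1.3652.
θ_B(1→3) = arctan(1.3652) = 53.78°.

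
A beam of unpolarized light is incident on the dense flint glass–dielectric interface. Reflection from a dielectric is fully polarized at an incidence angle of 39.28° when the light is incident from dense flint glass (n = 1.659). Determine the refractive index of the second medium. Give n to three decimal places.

n ≈ 1.357

At the Brewster angle, tan θ_B = n₂/n₁ with n₁ on the incident side (dense flint glass) and n₂ on the transmitted side (a dielectric).
n₂ = n₁ tan θ_B = 1.659 × tan 39.28° = 1.357.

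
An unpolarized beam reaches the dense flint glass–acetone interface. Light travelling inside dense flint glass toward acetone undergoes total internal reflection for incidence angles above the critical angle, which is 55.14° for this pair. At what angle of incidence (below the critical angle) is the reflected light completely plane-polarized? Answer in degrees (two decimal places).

sin θ_c = n₂/n₁, so n₂/n₁ = sin 55.14° = 0.8206.
Brewster: tan θ_B = n₂/n₁ = 0.8206.
θ_B = arctan(0.8206) = 39.37°.

θ_B ≈ 39.37°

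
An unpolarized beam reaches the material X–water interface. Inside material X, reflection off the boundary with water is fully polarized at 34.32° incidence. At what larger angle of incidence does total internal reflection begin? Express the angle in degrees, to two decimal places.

From Brewster, n₂/n₁ = tan θ_B = tan 34.32° = 0.6827.
Then sin θ_c = n₂/n₁ = 0.6827, so θ_c = arcsin 0.6827 = 43.05°.

θ_c ≈ 43.05°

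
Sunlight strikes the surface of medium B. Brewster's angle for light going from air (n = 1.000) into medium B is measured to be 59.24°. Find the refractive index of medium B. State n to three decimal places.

n ≈ 1.680

Full polarization of the reflected beam means tan θ_B = n₂/n₁, where n₁ is the incident medium (air).
n₂ = n₁ tan θ_B = 1.000 × tan 59.24° = 1.680.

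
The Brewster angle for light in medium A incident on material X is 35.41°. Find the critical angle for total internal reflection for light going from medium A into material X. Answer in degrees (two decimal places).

θ_c ≈ 45.31°

n₂/n₁ = tan 35.41° = 0.7109; the critical angle satisfies sin θ_c = n₂/n₁.
θ_c = arcsin(0.7109) = 45.31°.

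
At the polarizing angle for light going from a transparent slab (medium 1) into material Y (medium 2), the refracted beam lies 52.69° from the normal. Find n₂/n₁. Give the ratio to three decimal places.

n₂/n₁ ≈ 0.762

θ_B + θ_t = 90°, so θ_B = 90° − 52.69° = 37.31°.
tan θ_B = n₂/n₁, so n₂/n₁ = tan 37.31° = 0.762.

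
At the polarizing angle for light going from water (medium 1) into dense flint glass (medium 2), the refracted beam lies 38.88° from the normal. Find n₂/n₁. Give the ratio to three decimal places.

θ_B + θ_t = 90°, so θ_B = 90° − 38.88° = 51.12°.
tan θ_B = n₂/n₁, so n₂/n₁ = tan 51.12° = 1.240.

n₂/n₁ ≈ 1.240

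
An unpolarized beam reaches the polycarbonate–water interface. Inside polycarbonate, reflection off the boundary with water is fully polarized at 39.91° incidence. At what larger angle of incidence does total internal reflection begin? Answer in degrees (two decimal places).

θ_c ≈ 56.76°

From Brewster, n₂/n₁ = tan θ_B = tan 39.91° = 0.8364.
Then sin θ_c = n₂/n₁ = 0.8364, so θ_c = arcsin 0.8364 = 56.76°.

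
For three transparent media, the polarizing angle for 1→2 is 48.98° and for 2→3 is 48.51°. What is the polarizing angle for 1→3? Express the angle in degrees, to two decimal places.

θ_B ≈ 52.43°

n₂/n₁ = tan 48.98° = 1.1496 and n₃/n₂ = tan 48.51° = 1.1307.
n₃/n₁ = 1.2998. Then tan θ_B(1→3) = n₃/n₁, so θ_B(1→3) = arctan(1.2998) = 52.43°.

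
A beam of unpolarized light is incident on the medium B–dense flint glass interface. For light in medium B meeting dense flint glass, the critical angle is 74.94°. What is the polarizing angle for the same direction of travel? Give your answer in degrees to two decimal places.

n₂/n₁ = sin θ_c = sin 74.94° = 0.9657.
tan θ_B equals the same ratio, so θ_B = arctan(0.9657) = 44.00°.

θ_B ≈ 44.00°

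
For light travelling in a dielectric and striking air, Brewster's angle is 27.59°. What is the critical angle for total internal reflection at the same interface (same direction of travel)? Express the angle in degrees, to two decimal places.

θ_c ≈ 31.50°

n₂/n₁ = tan 27.59° = 0.5226; the critical angle satisfies sin θ_c = n₂/n₁.
θ_c = arcsin(0.5226) = 31.50°.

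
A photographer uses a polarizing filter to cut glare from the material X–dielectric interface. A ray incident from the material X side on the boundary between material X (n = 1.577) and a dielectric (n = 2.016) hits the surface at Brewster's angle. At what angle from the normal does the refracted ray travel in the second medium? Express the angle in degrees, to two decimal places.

θ_t ≈ 38.03°

θ_B = arctan(n₂/n₁) = arctan(2.016/1.577) = 51.97°.
At Brewster's angle the reflected and refracted rays are perpendicular, so θ_t = 90° − θ_B = 90° − 51.97° = 38.03°.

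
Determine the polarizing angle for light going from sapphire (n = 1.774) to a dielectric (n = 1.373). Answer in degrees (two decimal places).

Brewster's condition: tan θ_B = n₂/n₁ = 1.373/1.774 = 0.7740.
So θ_B = arctan 0.7740 = 37.74°.

θ_B ≈ 37.74°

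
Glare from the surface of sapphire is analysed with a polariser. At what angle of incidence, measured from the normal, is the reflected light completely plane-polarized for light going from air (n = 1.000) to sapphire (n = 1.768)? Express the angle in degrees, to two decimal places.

θ_B ≈ 60.51°

The reflected p-component vanishes when tan θ_B = n₂/n₁.
tan θ_B = n₂/n₁ = 1.768/1.000 = 1.7680.
So θ_B = arctan 1.7680 = 60.51°.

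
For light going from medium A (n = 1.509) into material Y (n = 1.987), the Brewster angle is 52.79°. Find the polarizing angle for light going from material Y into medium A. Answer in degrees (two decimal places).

tan θ_B' = n₁/n₂ = 1/tan θ_B, so θ_B' = 90° − θ_B.
θ_B' = 90° − 52.79° = 37.21°.

θ_B' ≈ 37.21°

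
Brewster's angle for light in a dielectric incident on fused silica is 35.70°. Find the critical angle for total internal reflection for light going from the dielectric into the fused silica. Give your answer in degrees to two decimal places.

From Brewster, n₂/n₁ = tan θ_B = tan 35.70° = 0.7186.
Then sin θ_c = n₂/n₁ = 0.7186, so θ_c = arcsin 0.7186 = 45.94°.

θ_c ≈ 45.94°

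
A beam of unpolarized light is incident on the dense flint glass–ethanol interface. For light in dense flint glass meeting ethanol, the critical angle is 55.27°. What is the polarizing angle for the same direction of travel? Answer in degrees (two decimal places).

θ_B ≈ 39.41°

At the critical angle sin θ_c = n₂/n₁, giving n₂/n₁ = sin 55.27° = 0.8218.
Then tan θ_B = n₂/n₁ = 0.8218, so θ_B = arctan 0.8218 = 39.41°.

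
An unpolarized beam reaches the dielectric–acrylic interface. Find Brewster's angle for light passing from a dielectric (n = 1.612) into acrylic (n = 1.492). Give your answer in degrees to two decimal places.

θ_B ≈ 42.79°

tan θ_B = n₂/n₁ = 1.492/1.612 = 0.9256. Taking the arctangent, θ_B = 42.79°.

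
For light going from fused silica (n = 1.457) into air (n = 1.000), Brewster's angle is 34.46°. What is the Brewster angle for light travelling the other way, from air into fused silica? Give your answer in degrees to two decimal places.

tan θ_B' = n₁/n₂ = 1/tan θ_B, so θ_B' = 90° − θ_B.
θ_B' = 90° − 34.46° = 55.54°.

θ_B' ≈ 55.54°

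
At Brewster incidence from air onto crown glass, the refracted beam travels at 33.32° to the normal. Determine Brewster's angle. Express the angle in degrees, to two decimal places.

θ_B ≈ 56.68°

Since the reflected and refracted rays are at right angles at the polarizing angle, θ_B + θ_t = 90°.
θ_B = 90° − 33.32° = 56.68°.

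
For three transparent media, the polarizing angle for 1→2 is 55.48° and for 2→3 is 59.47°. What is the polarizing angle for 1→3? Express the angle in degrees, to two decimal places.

θ_B ≈ 67.92°

n₂/n₁ = tan 55.48° = 1.4539 and n₃/n₂ = tan 59.47° = 1.6956.
n₃/n₁ = 2.4653. Then tan θ_B(1→3) = n₃/n₁, so θ_B(1→3) = arctan(2.4653) = 67.92°.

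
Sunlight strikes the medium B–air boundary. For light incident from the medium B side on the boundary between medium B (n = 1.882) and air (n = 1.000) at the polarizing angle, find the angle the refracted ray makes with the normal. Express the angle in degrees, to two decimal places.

First find Brewster's angle: tan θ_B = 1.000/1.882 = 0.5313, giving θ_B = 27.98°.
Since θ_B + θ_t = 90° at Brewster incidence, θ_t = 90° − 27.98° = 62.02°.

θ_t ≈ 62.02°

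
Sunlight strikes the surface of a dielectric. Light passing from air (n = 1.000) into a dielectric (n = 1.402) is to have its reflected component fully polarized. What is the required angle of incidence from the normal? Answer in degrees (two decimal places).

The reflected p-component vanishes when tan θ_B = n₂/n₁.
Brewster's condition: tan θ_B = n₂/n₁ = 1.402/1.000 = 1.4020.
So θ_B = arctan 1.4020 = 54.50°.

θ_B ≈ 54.50°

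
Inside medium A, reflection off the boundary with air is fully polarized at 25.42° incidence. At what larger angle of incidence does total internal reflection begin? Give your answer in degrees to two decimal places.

θ_c ≈ 28.38°

tan θ_B = n₂/n₁ = tan 25.42° = 0.4753.
Total internal reflection: sin θ_c = n₂/n₁ = 0.4753.
θ_c = arcsin(0.4753) = 28.38°.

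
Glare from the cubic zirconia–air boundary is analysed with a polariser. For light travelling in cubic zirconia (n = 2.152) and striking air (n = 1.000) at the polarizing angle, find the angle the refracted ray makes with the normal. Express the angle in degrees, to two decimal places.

θ_B = arctan(n₂/n₁) = arctan(1.000/2.152) = 24.92°.
Since θ_B + θ_t = 90° at Brewster incidence, θ_t = 90° − 24.92° = 65.08°.

θ_t ≈ 65.08°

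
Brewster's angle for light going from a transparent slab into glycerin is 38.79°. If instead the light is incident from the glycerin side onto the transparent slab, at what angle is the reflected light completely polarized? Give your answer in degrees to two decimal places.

Reversing the direction swaps n₁ and n₂, so tan θ_B' = 1/tan θ_B and θ_B' = 90° − θ_B.
Hence θ_B' = 90° − 38.79° = 51.21°.

θ_B' ≈ 51.21°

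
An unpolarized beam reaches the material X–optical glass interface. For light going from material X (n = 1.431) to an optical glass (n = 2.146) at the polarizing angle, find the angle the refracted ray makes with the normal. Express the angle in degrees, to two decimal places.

θ_t ≈ 33.70°

tan θ_B = n₂/n₁ = 2.146/1.431 = 1.4997, so θ_B = 56.30°.
Since θ_B + θ_t = 90° at Brewster incidence, θ_t = 90° − 56.30° = 33.70°.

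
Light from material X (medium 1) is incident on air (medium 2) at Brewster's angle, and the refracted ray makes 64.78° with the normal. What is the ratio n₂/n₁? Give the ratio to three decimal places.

n₂/n₁ ≈ 0.471

θ_B + θ_t = 90°, so θ_B = 90° − 64.78° = 25.22°.
tan θ_B = n₂/n₁, so n₂/n₁ = tan 25.22° = 0.471.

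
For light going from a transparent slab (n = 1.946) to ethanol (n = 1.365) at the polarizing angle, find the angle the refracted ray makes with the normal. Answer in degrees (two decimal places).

First find Brewster's angle: tan θ_B = 1.365/1.946 = 0.7014, giving θ_B = 35.05°.
Since θ_B + θ_t = 90° at Brewster incidence, θ_t = 90° − 35.05° = 54.95°.

θ_t ≈ 54.95°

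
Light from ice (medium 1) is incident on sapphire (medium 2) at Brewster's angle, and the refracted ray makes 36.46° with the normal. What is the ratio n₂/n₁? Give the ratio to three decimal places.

n₂/n₁ ≈ 1.353

θ_B + θ_t = 90°, so θ_B = 90° − 36.46° = 53.54°.
Then n₂/n₁ = tan θ_B = tan 53.54° = 1.353.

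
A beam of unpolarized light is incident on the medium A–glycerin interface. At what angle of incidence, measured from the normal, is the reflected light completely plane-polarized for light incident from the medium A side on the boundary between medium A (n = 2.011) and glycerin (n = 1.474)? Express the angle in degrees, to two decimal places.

Here n₂/n₁ = 1.474/2.011 = 0.7330, and Brewster's law gives tan θ_B = n₂/n₁.
θ_B = arctan(0.7330) = 36.24°.

θ_B ≈ 36.24°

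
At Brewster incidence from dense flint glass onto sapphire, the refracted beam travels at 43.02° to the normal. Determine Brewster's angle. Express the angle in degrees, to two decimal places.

θ_B ≈ 46.98°

Since the reflected and refracted rays are at right angles at the polarizing angle, θ_B + θ_t = 90°.
θ_B = 90° − 43.02° = 46.98°.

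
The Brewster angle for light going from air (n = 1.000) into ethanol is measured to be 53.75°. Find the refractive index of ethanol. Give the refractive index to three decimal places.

At the Brewster angle, tan θ_B = n₂/n₁ with n₁ on the incident side (air) and n₂ on the transmitted side (ethanol).
n₂ = n₁ tan θ_B = 1.000 × tan 53.75° = 1.364.

n ≈ 1.364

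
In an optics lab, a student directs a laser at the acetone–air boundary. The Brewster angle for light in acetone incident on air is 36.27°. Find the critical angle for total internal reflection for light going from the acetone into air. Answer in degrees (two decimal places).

θ_c ≈ 47.20°

tan θ_B = n₂/n₁ = tan 36.27° = 0.7338.
Total internal reflection: sin θ_c = n₂/n₁ = 0.7338.
θ_c = arcsin(0.7338) = 47.20°.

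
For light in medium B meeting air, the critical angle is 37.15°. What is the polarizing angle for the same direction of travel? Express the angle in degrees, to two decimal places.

At the critical angle sin θ_c = n₂/n₁, giving n₂/n₁ = sin 37.15° = 0.6039.
Then tan θ_B = n₂/n₁ = 0.6039, so θ_B = arctan 0.6039 = 31.13°.

θ_B ≈ 31.13°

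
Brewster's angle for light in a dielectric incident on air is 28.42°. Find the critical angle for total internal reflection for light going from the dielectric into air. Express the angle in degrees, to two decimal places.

tan θ_B = n₂/n₁ = tan 28.42° = 0.5411.
Total internal reflection: sin θ_c = n₂/n₁ = 0.5411.
θ_c = arcsin(0.5411) = 32.76°.

θ_c ≈ 32.76°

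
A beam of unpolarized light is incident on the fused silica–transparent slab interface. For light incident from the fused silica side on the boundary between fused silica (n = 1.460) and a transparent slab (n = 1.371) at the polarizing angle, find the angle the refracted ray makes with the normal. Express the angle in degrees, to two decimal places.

θ_B = arctan(n₂/n₁) = arctan(1.371/1.460) = 43.20°.
The refracted ray is perpendicular to the reflected ray, so θ_t = 90° − θ_B = 46.80°.

θ_t ≈ 46.80°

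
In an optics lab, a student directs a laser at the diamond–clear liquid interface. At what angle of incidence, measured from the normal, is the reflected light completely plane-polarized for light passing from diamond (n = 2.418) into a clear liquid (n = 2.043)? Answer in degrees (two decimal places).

Brewster's condition: tan θ_B = n₂/n₁ = 2.043/2.418 = 0.8449.
So θ_B = arctan 0.8449 = 40.19°.

θ_B ≈ 40.19°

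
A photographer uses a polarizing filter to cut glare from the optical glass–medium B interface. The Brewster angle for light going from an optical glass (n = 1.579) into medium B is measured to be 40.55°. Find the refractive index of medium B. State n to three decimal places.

Brewster's law: tan θ_B = n₂/n₁ (light incident in an optical glass, refracted into medium B).
n₂ = n₁ tan θ_B = 1.579 × tan 40.55° = 1.351.

n ≈ 1.351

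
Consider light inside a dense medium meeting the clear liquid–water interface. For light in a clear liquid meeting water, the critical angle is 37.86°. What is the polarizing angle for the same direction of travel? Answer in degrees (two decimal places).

θ_B ≈ 31.54°

n₂/n₁ = sin θ_c = sin 37.86° = 0.6137.
tan θ_B equals the same ratio, so θ_B = arctan(0.6137) = 31.54°.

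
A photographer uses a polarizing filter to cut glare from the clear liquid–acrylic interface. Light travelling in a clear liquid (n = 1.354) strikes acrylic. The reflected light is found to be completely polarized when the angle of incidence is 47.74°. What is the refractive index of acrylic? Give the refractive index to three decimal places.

n ≈ 1.490

Full polarization of the reflected beam means tan θ_B = n₂/n₁, where n₁ is the incident medium (a clear liquid).
n₂ = n₁ tan θ_B = 1.354 × tan 47.74° = 1.490.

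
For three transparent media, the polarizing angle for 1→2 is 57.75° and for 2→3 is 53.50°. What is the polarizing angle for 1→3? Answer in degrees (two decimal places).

θ_B ≈ 64.97°

Each Brewster angle gives a ratio: n₂/n₁ = tan 57.75° = 1.5849, n₃/n₂ = tan 53.50° = 1.3514.
n₃/n₁ = 2.1419. Then tan θ_B(1→3) = n₃/n₁, so θ_B(1→3) = arctan(2.1419) = 64.97°.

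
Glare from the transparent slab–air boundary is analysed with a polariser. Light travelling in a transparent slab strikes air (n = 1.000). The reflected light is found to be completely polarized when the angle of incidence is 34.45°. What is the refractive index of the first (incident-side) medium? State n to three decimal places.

n ≈ 1.458

At Brewster's angle, tan θ_B = n₂/n₁ with n₁ on the incident side (a transparent slab) and n₂ on the transmitted side (air).
n₁ = n₂ / tan θ_B = 1.000 / tan 34.45° = 1.458.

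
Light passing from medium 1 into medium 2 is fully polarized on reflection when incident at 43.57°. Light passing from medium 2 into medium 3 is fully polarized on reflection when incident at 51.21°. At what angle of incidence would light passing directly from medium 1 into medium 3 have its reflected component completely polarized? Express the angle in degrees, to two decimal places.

θ_B ≈ 49.81°

n₂/n₁ = tan 43.57° = 0.9513 and n₃/n₂ = tan 51.21° = 1.2442.
n₃/n₁ = 1.1836. Then tan θ_B(1→3) = n₃/n₁, so θ_B(1→3) = arctan(1.1836) = 49.81°.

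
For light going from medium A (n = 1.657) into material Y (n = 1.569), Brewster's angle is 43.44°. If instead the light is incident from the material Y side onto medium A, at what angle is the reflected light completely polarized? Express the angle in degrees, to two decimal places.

θ_B' ≈ 46.56°

Reversing the direction swaps n₁ and n₂, so tan θ_B' = 1/tan θ_B and θ_B' = 90° − θ_B.
Hence θ_B' = 90° − 43.44° = 46.56°.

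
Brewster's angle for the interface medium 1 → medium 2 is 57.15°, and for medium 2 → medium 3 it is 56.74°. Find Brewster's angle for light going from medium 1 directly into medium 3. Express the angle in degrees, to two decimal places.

θ_B ≈ 67.05°

tan θ_B(1→2) = n₂/n₁ = tan 57.15° = 1.5487.
tan θ_B(2→3) = n₃/n₂ = tan 56.74° = 1.5247.
Multiplying, n₃/n₁ = 1.5487 × 1.5247 = 2.3613, and θ_B(1→3) = arctan 2.3613 = 67.05°.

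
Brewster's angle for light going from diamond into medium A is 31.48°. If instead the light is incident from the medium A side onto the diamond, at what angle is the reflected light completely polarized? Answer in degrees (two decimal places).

θ_B' ≈ 58.52°

tan θ_B' = n₁/n₂ = 1/tan θ_B, so θ_B' = 90° − θ_B.
θ_B' = 90° − 31.48° = 58.52°.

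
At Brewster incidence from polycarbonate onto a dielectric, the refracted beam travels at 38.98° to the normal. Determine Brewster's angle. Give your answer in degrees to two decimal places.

Brewster's condition makes the reflected and refracted beams perpendicular: θ_B + θ_t = 90°.
So θ_B = 90° − θ_t = 90° − 38.98° = 51.02°.

θ_B ≈ 51.02°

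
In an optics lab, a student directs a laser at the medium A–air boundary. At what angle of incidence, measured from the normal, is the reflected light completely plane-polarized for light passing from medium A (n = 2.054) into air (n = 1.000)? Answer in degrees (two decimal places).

θ_B ≈ 25.96°

Here n₂/n₁ = 1.000/2.054 = 0.4869, and Brewster's law gives tan θ_B = n₂/n₁. Taking the arctangent, θ_B = 25.96°.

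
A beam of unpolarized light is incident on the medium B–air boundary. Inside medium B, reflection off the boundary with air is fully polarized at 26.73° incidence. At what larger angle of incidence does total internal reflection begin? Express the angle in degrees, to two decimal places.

From Brewster, n₂/n₁ = tan θ_B = tan 26.73° = 0.5036.
Then sin θ_c = n₂/n₁ = 0.5036, so θ_c = arcsin 0.5036 = 30.24°.

θ_c ≈ 30.24°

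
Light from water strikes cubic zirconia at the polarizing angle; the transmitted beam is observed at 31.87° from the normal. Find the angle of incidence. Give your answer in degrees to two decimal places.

θ_B ≈ 58.13°

Brewster's condition makes the reflected and refracted beams perpendicular: θ_B + θ_t = 90°.
θ_B = 90° − 31.87° = 58.13°.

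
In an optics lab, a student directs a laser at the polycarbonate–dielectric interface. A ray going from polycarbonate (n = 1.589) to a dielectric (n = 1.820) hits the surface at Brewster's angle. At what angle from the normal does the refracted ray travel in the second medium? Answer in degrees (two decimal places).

tan θ_B = n₂/n₁ = 1.820/1.589 = 1.1454, so θ_B = 48.88°.
Since θ_B + θ_t = 90° at Brewster incidence, θ_t = 90° − 48.88° = 41.12°.

θ_t ≈ 41.12°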